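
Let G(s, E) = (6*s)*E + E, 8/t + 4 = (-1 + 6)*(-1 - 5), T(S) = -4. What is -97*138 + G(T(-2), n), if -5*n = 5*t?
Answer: -227654/17 ≈ -13391.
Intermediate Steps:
t = -4/17 (t = 8/(-4 + (-1 + 6)*(-1 - 5)) = 8/(-4 + 5*(-6)) = 8/(-4 - 30) = 8/(-34) = 8*(-1/34) = -4/17 ≈ -0.23529)
n = 4/17 (n = -(-4)/17 = -1/5*(-20/17) = 4/17 ≈ 0.23529)
G(s, E) = E + 6*E*s (G(s, E) = 6*E*s + E = E + 6*E*s)
-97*138 + G(T(-2), n) = -97*138 + 4*(1 + 6*(-4))/17 = -13386 + 4*(1 - 24)/17 = -13386 + (4/17)*(-23) = -13386 - 92/17 = -227654/17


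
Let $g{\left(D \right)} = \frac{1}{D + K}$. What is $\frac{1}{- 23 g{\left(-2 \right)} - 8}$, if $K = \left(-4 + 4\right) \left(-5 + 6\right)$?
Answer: $\frac{2}{7} \approx 0.28571$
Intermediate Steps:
$K = 0$ ($K = 0 \cdot 1 = 0$)
$g{\left(D \right)} = \frac{1}{D}$ ($g{\left(D \right)} = \frac{1}{D + 0} = \frac{1}{D}$)
$\frac{1}{- 23 g{\left(-2 \right)} - 8} = \frac{1}{- \frac{23}{-2} - 8} = \frac{1}{\left(-23\right) \left(- \frac{1}{2}\right) - 8} = \frac{1}{\frac{23}{2} - 8} = \frac{1}{\frac{7}{2}} = \frac{2}{7}$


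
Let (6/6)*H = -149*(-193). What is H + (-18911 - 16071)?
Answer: -6225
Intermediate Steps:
H = 28757 (H = -149*(-193) = 28757)
H + (-18911 - 16071) = 28757 + (-18911 - 16071) = 28757 - 34982 = -6225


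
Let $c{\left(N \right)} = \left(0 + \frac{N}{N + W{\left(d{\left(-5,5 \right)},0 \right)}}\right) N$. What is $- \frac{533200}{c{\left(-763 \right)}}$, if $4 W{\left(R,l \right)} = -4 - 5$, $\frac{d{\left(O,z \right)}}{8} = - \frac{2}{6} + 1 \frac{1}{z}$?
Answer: $\frac{408031300}{582169} \approx 700.88$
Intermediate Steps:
$d{\left(O,z \right)} = - \frac{8}{3} + \frac{8}{z}$ ($d{\left(O,z \right)} = 8 \left(- \frac{2}{6} + 1 \frac{1}{z}\right) = 8 \left(\left(-2\right) \frac{1}{6} + \frac{1}{z}\right) = 8 \left(- \frac{1}{3} + \frac{1}{z}\right) = - \frac{8}{3} + \frac{8}{z}$)
$W{\left(R,l \right)} = - \frac{9}{4}$ ($W{\left(R,l \right)} = \frac{-4 - 5}{4} = \frac{1}{4} \left(-9\right) = - \frac{9}{4}$)
$c{\left(N \right)} = \frac{N^{2}}{- \frac{9}{4} + N}$ ($c{\left(N \right)} = \left(0 + \frac{N}{N - \frac{9}{4}}\right) N = \left(0 + \frac{N}{- \frac{9}{4} + N}\right) N = \frac{N}{- \frac{9}{4} + N} N = \frac{N^{2}}{- \frac{9}{4} + N}$)
$- \frac{533200}{c{\left(-763 \right)}} = - \frac{533200}{4 \left(-763\right)^{2} \frac{1}{-9 + 4 \left(-763\right)}} = - \frac{533200}{4 \cdot 582169 \frac{1}{-9 - 3052}} = - \frac{533200}{4 \cdot 582169 \frac{1}{-3061}} = - \frac{533200}{4 \cdot 582169 \left(- \frac{1}{3061}\right)} = - \frac{533200}{- \frac{2328676}{3061}} = \left(-533200\right) \left(- \frac{3061}{2328676}\right) = \frac{408031300}{582169}$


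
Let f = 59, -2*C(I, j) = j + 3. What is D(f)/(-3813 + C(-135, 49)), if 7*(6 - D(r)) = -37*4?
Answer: -190/26873 ≈ -0.0070703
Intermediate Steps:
C(I, j) = -3/2 - j/2 (C(I, j) = -(j + 3)/2 = -(3 + j)/2 = -3/2 - j/2)
D(r) = 190/7 (D(r) = 6 - (-37)*4/7 = 6 - ⅐*(-148) = 6 + 148/7 = 190/7)
D(f)/(-3813 + C(-135, 49)) = 190/(7*(-3813 + (-3/2 - ½*49))) = 190/(7*(-3813 + (-3/2 - 49/2))) = 190/(7*(-3813 - 26)) = (190/7)/(-3839) = (190/7)*(-1/3839) = -190/26873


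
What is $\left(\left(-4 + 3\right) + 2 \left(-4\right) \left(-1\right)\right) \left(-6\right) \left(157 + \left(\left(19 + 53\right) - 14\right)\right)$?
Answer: $-9030$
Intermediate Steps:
$\left(\left(-4 + 3\right) + 2 \left(-4\right) \left(-1\right)\right) \left(-6\right) \left(157 + \left(\left(19 + 53\right) - 14\right)\right) = \left(-1 - -8\right) \left(-6\right) \left(157 + \left(72 - 14\right)\right) = \left(-1 + 8\right) \left(-6\right) \left(157 + 58\right) = 7 \left(-6\right) 215 = \left(-42\right) 215 = -9030$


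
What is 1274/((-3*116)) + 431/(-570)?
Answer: -12169/2755 ≈ -4.4171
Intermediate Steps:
1274/((-3*116)) + 431/(-570) = 1274/(-348) + 431*(-1/570) = 1274*(-1/348) - 431/570 = -637/174 - 431/570 = -12169/2755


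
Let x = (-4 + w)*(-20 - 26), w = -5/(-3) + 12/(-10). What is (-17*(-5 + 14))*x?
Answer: -124338/5 ≈ -24868.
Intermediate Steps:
w = 7/15 (w = -5*(-1/3) + 12*(-1/10) = 5/3 - 6/5 = 7/15 ≈ 0.46667)
x = 2438/15 (x = (-4 + 7/15)*(-20 - 26) = -53/15*(-46) = 2438/15 ≈ 162.53)
(-17*(-5 + 14))*x = -17*(-5 + 14)*(2438/15) = -17*9*(2438/15) = -153*2438/15 = -124338/5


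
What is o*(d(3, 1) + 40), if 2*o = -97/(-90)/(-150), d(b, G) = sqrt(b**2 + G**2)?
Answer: -97/675 - 97*sqrt(10)/27000 ≈ -0.15506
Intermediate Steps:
d(b, G) = sqrt(G**2 + b**2)
o = -97/27000 (o = (-97/(-90)/(-150))/2 = (-97*(-1/90)*(-1/150))/2 = ((97/90)*(-1/150))/2 = (1/2)*(-97/13500) = -97/27000 ≈ -0.0035926)
o*(d(3, 1) + 40) = -97*(sqrt(1**2 + 3**2) + 40)/27000 = -97*(sqrt(1 + 9) + 40)/27000 = -97*(sqrt(10) + 40)/27000 = -97*(40 + sqrt(10))/27000 = -97/675 - 97*sqrt(10)/27000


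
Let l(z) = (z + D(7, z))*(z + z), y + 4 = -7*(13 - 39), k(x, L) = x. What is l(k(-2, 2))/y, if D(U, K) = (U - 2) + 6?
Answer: -18/89 ≈ -0.20225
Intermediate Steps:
D(U, K) = 4 + U (D(U, K) = (-2 + U) + 6 = 4 + U)
y = 178 (y = -4 - 7*(13 - 39) = -4 - 7*(-26) = -4 + 182 = 178)
l(z) = 2*z*(11 + z) (l(z) = (z + (4 + 7))*(z + z) = (z + 11)*(2*z) = (11 + z)*(2*z) = 2*z*(11 + z))
l(k(-2, 2))/y = (2*(-2)*(11 - 2))/178 = (2*(-2)*9)*(1/178) = -36*1/178 = -18/89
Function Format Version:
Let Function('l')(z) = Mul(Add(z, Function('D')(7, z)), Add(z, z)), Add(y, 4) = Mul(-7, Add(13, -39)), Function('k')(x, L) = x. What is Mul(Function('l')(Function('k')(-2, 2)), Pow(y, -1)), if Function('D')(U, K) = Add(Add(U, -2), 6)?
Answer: Rational(-18, 89) ≈ -0.20225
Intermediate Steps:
Function('D')(U, K) = Add(4, U) (Function('D')(U, K) = Add(Add(-2, U), 6) = Add(4, U))
y = 178 (y = Add(-4, Mul(-7, Add(13, -39))) = Add(-4, Mul(-7, -26)) = Add(-4, 182) = 178)
Function('l')(z) = Mul(2, z, Add(11, z)) (Function('l')(z) = Mul(Add(z, Add(4, 7)), Add(z, z)) = Mul(Add(z, 11), Mul(2, z)) = Mul(Add(11, z), Mul(2, z)) = Mul(2, z, Add(11, z)))
Mul(Function('l')(Function('k')(-2, 2)), Pow(y, -1)) = Mul(Mul(2, -2, Add(11, -2)), Pow(178, -1)) = Mul(Mul(2, -2, 9), Rational(1, 178)) = Mul(-36, Rational(1, 178)) = Rational(-18, 89)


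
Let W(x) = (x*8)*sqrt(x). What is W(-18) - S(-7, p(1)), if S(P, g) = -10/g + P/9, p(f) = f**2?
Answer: 97/9 - 432*I*sqrt(2) ≈ 10.778 - 610.94*I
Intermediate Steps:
S(P, g) = -10/g + P/9 (S(P, g) = -10/g + P*(1/9) = -10/g + P/9)
W(x) = 8*x**(3/2) (W(x) = (8*x)*sqrt(x) = 8*x**(3/2))
W(-18) - S(-7, p(1)) = 8*(-18)**(3/2) - (-10/(1**2) + (1/9)*(-7)) = 8*(-54*I*sqrt(2)) - (-10/1 - 7/9) = -432*I*sqrt(2) - (-10*1 - 7/9) = -432*I*sqrt(2) - (-10 - 7/9) = -432*I*sqrt(2) - 1*(-97/9) = -432*I*sqrt(2) + 97/9 = 97/9 - 432*I*sqrt(2)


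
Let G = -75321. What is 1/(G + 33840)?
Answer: -1/41481 ≈ -2.4107e-5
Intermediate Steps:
1/(G + 33840) = 1/(-75321 + 33840) = 1/(-41481) = -1/41481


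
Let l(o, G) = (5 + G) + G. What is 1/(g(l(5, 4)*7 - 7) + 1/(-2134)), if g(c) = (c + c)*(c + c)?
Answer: 2134/60230015 ≈ 3.5431e-5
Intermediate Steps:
l(o, G) = 5 + 2*G
g(c) = 4*c² (g(c) = (2*c)*(2*c) = 4*c²)
1/(g(l(5, 4)*7 - 7) + 1/(-2134)) = 1/(4*((5 + 2*4)*7 - 7)² + 1/(-2134)) = 1/(4*((5 + 8)*7 - 7)² - 1/2134) = 1/(4*(13*7 - 7)² - 1/2134) = 1/(4*(91 - 7)² - 1/2134) = 1/(4*84² - 1/2134) = 1/(4*7056 - 1/2134) = 1/(28224 - 1/2134) = 1/(60230015/2134) = 2134/60230015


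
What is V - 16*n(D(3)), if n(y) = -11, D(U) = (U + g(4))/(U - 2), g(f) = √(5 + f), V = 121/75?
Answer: 13321/75 ≈ 177.61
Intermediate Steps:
V = 121/75 (V = 121*(1/75) = 121/75 ≈ 1.6133)
D(U) = (3 + U)/(-2 + U) (D(U) = (U + √(5 + 4))/(U - 2) = (U + √9)/(-2 + U) = (U + 3)/(-2 + U) = (3 + U)/(-2 + U))
V - 16*n(D(3)) = 121/75 - 16*(-11) = 121/75 + 176 = 13321/75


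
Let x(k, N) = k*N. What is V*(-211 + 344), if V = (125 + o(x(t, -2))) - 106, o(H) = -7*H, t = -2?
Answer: -1197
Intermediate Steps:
x(k, N) = N*k
V = -9 (V = (125 - (-14)*(-2)) - 106 = (125 - 7*4) - 106 = (125 - 28) - 106 = 97 - 106 = -9)
V*(-211 + 344) = -9*(-211 + 344) = -9*133 = -1197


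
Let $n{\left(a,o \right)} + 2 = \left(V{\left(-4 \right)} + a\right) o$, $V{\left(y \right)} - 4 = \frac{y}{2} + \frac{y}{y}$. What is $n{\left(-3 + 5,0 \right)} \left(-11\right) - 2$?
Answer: $20$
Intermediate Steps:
$V{\left(y \right)} = 5 + \frac{y}{2}$ ($V{\left(y \right)} = 4 + \left(\frac{y}{2} + \frac{y}{y}\right) = 4 + \left(y \frac{1}{2} + 1\right) = 4 + \left(\frac{y}{2} + 1\right) = 4 + \left(1 + \frac{y}{2}\right) = 5 + \frac{y}{2}$)
$n{\left(a,o \right)} = -2 + o \left(3 + a\right)$ ($n{\left(a,o \right)} = -2 + \left(\left(5 + \frac{1}{2} \left(-4\right)\right) + a\right) o = -2 + \left(\left(5 - 2\right) + a\right) o = -2 + \left(3 + a\right) o = -2 + o \left(3 + a\right)$)
$n{\left(-3 + 5,0 \right)} \left(-11\right) - 2 = \left(-2 + 3 \cdot 0 + \left(-3 + 5\right) 0\right) \left(-11\right) - 2 = \left(-2 + 0 + 2 \cdot 0\right) \left(-11\right) - 2 = \left(-2 + 0 + 0\right) \left(-11\right) - 2 = \left(-2\right) \left(-11\right) - 2 = 22 - 2 = 20$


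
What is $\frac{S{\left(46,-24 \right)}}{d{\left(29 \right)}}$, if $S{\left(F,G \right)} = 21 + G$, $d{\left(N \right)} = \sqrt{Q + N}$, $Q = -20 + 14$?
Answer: $- \frac{3 \sqrt{23}}{23} \approx -0.62554$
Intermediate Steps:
$Q = -6$
$d{\left(N \right)} = \sqrt{-6 + N}$
$\frac{S{\left(46,-24 \right)}}{d{\left(29 \right)}} = \frac{21 - 24}{\sqrt{-6 + 29}} = - \frac{3}{\sqrt{23}} = - 3 \frac{\sqrt{23}}{23} = - \frac{3 \sqrt{23}}{23}$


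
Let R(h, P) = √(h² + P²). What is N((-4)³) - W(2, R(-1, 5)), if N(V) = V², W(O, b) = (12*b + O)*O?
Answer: 4092 - 24*√26 ≈ 3969.6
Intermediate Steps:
R(h, P) = √(P² + h²)
W(O, b) = O*(O + 12*b) (W(O, b) = (O + 12*b)*O = O*(O + 12*b))
N((-4)³) - W(2, R(-1, 5)) = ((-4)³)² - 2*(2 + 12*√(5² + (-1)²)) = (-64)² - 2*(2 + 12*√(25 + 1)) = 4096 - 2*(2 + 12*√26) = 4096 - (4 + 24*√26) = 4096 + (-4 - 24*√26) = 4092 - 24*√26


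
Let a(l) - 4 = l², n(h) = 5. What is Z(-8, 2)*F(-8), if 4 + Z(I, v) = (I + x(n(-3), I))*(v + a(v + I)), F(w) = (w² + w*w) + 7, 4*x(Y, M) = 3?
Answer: -83295/2 ≈ -41648.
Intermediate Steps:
x(Y, M) = ¾ (x(Y, M) = (¼)*3 = ¾)
a(l) = 4 + l²
F(w) = 7 + 2*w² (F(w) = (w² + w²) + 7 = 2*w² + 7 = 7 + 2*w²)
Z(I, v) = -4 + (¾ + I)*(4 + v + (I + v)²) (Z(I, v) = -4 + (I + ¾)*(v + (4 + (v + I)²)) = -4 + (¾ + I)*(v + (4 + (I + v)²)) = -4 + (¾ + I)*(4 + v + (I + v)²))
Z(-8, 2)*F(-8) = (-1 + (¾)*2 + 3*(-8 + 2)²/4 - 8*2 - 8*(4 + (-8 + 2)²))*(7 + 2*(-8)²) = (-1 + 3/2 + (¾)*(-6)² - 16 - 8*(4 + (-6)²))*(7 + 2*64) = (-1 + 3/2 + (¾)*36 - 16 - 8*(4 + 36))*(7 + 128) = (-1 + 3/2 + 27 - 16 - 8*40)*135 = (-1 + 3/2 + 27 - 16 - 320)*135 = -617/2*135 = -83295/2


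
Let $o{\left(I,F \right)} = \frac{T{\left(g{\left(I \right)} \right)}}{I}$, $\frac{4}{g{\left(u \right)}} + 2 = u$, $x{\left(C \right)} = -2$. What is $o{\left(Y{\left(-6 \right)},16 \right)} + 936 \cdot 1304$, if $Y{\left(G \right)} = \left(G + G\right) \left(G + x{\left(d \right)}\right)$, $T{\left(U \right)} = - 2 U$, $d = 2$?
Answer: $\frac{1376773631}{1128} \approx 1.2205 \cdot 10^{6}$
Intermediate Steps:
$g{\left(u \right)} = \frac{4}{-2 + u}$
$Y{\left(G \right)} = 2 G \left(-2 + G\right)$ ($Y{\left(G \right)} = \left(G + G\right) \left(G - 2\right) = 2 G \left(-2 + G\right)$)
$o{\left(I,F \right)} = - \frac{8}{I \left(-2 + I\right)}$ ($o{\left(I,F \right)} = \frac{\left(-2\right) \frac{4}{-2 + I}}{I} = \frac{\left(-8\right) \frac{1}{-2 + I}}{I} = - \frac{8}{I \left(-2 + I\right)}$)
$o{\left(Y{\left(-6 \right)},16 \right)} + 936 \cdot 1304 = - \frac{8}{2 \left(-6\right) \left(-2 - 6\right) \left(-2 + 2 \left(-6\right) \left(-2 - 6\right)\right)} + 936 \cdot 1304 = - \frac{8}{2 \left(-6\right) \left(-8\right) \left(-2 + 2 \left(-6\right) \left(-8\right)\right)} + 1220544 = - \frac{8}{96 \left(-2 + 96\right)} + 1220544 = \left(-8\right) \frac{1}{96} \cdot \frac{1}{94} + 1220544 = - \frac{1}{1128} + 1220544 = \frac{1376773631}{1128}$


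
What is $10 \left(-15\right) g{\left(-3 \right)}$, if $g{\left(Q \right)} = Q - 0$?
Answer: $450$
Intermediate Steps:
$g{\left(Q \right)} = Q$ ($g{\left(Q \right)} = Q + 0 = Q$)
$10 \left(-15\right) g{\left(-3 \right)} = 10 \left(-15\right) \left(-3\right) = \left(-150\right) \left(-3\right) = 450$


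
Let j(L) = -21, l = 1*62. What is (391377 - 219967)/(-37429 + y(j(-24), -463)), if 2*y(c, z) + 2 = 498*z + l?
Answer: -85705/76343 ≈ -1.1226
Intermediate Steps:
l = 62
y(c, z) = 30 + 249*z (y(c, z) = -1 + (498*z + 62)/2 = -1 + (62 + 498*z)/2 = -1 + (31 + 249*z) = 30 + 249*z)
(391377 - 219967)/(-37429 + y(j(-24), -463)) = (391377 - 219967)/(-37429 + (30 + 249*(-463))) = 171410/(-37429 + (30 - 115287)) = 171410/(-37429 - 115257) = 171410/(-152686) = 171410*(-1/152686) = -85705/76343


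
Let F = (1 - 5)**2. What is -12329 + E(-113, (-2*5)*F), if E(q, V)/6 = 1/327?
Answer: -1343859/109 ≈ -12329.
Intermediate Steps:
F = 16 (F = (-4)**2 = 16)
E(q, V) = 2/109 (E(q, V) = 6/327 = 6*(1/327) = 2/109)
-12329 + E(-113, (-2*5)*F) = -12329 + 2/109 = -1343859/109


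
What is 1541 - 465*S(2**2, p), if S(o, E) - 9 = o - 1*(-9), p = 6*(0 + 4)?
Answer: -8689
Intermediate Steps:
p = 24 (p = 6*4 = 24)
S(o, E) = 18 + o (S(o, E) = 9 + (o - 1*(-9)) = 9 + (o + 9) = 9 + (9 + o) = 18 + o)
1541 - 465*S(2**2, p) = 1541 - 465*(18 + 2**2) = 1541 - 465*(18 + 4) = 1541 - 465*22 = 1541 - 10230 = -8689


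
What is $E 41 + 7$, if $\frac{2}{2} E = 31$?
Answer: $1278$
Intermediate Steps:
$E = 31$
$E 41 + 7 = 31 \cdot 41 + 7 = 1271 + 7 = 1278$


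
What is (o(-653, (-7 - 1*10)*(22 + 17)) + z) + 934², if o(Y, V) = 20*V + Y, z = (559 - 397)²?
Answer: 884687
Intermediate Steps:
z = 26244 (z = 162² = 26244)
o(Y, V) = Y + 20*V
(o(-653, (-7 - 1*10)*(22 + 17)) + z) + 934² = ((-653 + 20*((-7 - 1*10)*(22 + 17))) + 26244) + 934² = ((-653 + 20*((-7 - 10)*39)) + 26244) + 872356 = ((-653 + 20*(-17*39)) + 26244) + 872356 = ((-653 + 20*(-663)) + 26244) + 872356 = ((-653 - 13260) + 26244) + 872356 = (-13913 + 26244) + 872356 = 12331 + 872356 = 884687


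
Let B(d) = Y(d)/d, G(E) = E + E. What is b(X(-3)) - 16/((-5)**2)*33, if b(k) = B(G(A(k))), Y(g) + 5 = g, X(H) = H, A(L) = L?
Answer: -2893/150 ≈ -19.287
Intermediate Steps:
G(E) = 2*E
Y(g) = -5 + g
B(d) = (-5 + d)/d
b(k) = (-5 + 2*k)/(2*k) (b(k) = (-5 + 2*k)/((2*k)) = (1/(2*k))*(-5 + 2*k) = (-5 + 2*k)/(2*k))
b(X(-3)) - 16/((-5)**2)*33 = (-5/2 - 3)/(-3) - 16/((-5)**2)*33 = -1/3*(-11/2) - 16/25*33 = 11/6 - 16*1/25*33 = 11/6 - 16/25*33 = 11/6 - 528/25 = -2893/150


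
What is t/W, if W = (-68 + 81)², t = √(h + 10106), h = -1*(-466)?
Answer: 2*√2643/169 ≈ 0.60840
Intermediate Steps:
h = 466
t = 2*√2643 (t = √(466 + 10106) = √10572 = 2*√2643 ≈ 102.82)
W = 169 (W = 13² = 169)
t/W = (2*√2643)/169 = (2*√2643)*(1/169) = 2*√2643/169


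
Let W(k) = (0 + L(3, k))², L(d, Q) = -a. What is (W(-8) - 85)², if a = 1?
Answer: 7056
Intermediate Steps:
L(d, Q) = -1 (L(d, Q) = -1*1 = -1)
W(k) = 1 (W(k) = (0 - 1)² = (-1)² = 1)
(W(-8) - 85)² = (1 - 85)² = (-84)² = 7056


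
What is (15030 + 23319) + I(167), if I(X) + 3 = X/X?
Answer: 38347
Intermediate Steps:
I(X) = -2 (I(X) = -3 + X/X = -3 + 1 = -2)
(15030 + 23319) + I(167) = (15030 + 23319) - 2 = 38349 - 2 = 38347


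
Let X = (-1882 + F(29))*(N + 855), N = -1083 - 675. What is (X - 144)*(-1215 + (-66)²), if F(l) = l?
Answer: 5255254215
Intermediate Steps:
N = -1758
X = 1673259 (X = (-1882 + 29)*(-1758 + 855) = -1853*(-903) = 1673259)
(X - 144)*(-1215 + (-66)²) = (1673259 - 144)*(-1215 + (-66)²) = 1673115*(-1215 + 4356) = 1673115*3141 = 5255254215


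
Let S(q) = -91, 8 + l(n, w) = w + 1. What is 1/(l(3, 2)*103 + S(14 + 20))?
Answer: -1/606 ≈ -0.0016502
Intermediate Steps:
l(n, w) = -7 + w (l(n, w) = -8 + (w + 1) = -8 + (1 + w) = -7 + w)
1/(l(3, 2)*103 + S(14 + 20)) = 1/((-7 + 2)*103 - 91) = 1/(-5*103 - 91) = 1/(-515 - 91) = 1/(-606) = -1/606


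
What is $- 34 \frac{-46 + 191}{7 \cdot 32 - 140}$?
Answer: $- \frac{2465}{42} \approx -58.69$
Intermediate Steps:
$- 34 \frac{-46 + 191}{7 \cdot 32 - 140} = - 34 \frac{145}{224 - 140} = - 34 \cdot \frac{145}{84} = - 34 \cdot 145 \cdot \frac{1}{84} = \left(-34\right) \frac{145}{84} = - \frac{2465}{42}$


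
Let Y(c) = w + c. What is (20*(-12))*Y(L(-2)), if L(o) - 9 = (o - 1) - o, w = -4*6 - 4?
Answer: 4800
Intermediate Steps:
w = -28 (w = -24 - 4 = -28)
L(o) = 8 (L(o) = 9 + ((o - 1) - o) = 9 + ((-1 + o) - o) = 9 - 1 = 8)
Y(c) = -28 + c
(20*(-12))*Y(L(-2)) = (20*(-12))*(-28 + 8) = -240*(-20) = 4800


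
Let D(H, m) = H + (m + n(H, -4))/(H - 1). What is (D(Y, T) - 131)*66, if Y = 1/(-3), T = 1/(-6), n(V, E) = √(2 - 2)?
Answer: -34639/4 ≈ -8659.8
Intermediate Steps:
n(V, E) = 0 (n(V, E) = √0 = 0)
T = -⅙ ≈ -0.16667
Y = -⅓ ≈ -0.33333
D(H, m) = H + m/(-1 + H) (D(H, m) = H + (m + 0)/(H - 1) = H + m/(-1 + H))
(D(Y, T) - 131)*66 = ((-⅙ + (-⅓)² - 1*(-⅓))/(-1 - ⅓) - 131)*66 = ((-⅙ + ⅑ + ⅓)/(-4/3) - 131)*66 = (-¾*5/18 - 131)*66 = (-5/24 - 131)*66 = -3149/24*66 = -34639/4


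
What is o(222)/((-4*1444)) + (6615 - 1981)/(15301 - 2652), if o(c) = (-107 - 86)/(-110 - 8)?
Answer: 450849265/1231593376 ≈ 0.36607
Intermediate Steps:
o(c) = 193/118 (o(c) = -193/(-118) = -193*(-1/118) = 193/118)
o(222)/((-4*1444)) + (6615 - 1981)/(15301 - 2652) = 193/(118*((-4*1444))) + (6615 - 1981)/(15301 - 2652) = (193/118)/(-5776) + 4634/12649 = (193/118)*(-1/5776) + 4634*(1/12649) = -193/681568 + 662/1807 = 450849265/1231593376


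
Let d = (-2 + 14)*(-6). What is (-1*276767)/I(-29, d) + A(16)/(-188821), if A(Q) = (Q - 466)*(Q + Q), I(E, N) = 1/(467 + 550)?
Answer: -53147831861619/188821 ≈ -2.8147e+8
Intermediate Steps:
d = -72 (d = 12*(-6) = -72)
I(E, N) = 1/1017
A(Q) = 2*Q*(-466 + Q) (A(Q) = (-466 + Q)*(2*Q) = 2*Q*(-466 + Q))
(-1*276767)/I(-29, d) + A(16)/(-188821) = (-1*276767)/(1/1017) + (2*16*(-466 + 16))/(-188821) = -276767*1017 + (2*16*(-450))*(-1/188821) = -281472039 - 14400*(-1/188821) = -281472039 + 14400/188821 = -53147831861619/188821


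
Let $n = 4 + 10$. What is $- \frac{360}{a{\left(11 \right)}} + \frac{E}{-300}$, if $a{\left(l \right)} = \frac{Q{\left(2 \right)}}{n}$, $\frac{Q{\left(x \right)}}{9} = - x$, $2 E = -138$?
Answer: $\frac{28023}{100} \approx 280.23$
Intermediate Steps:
$E = -69$ ($E = \frac{1}{2} \left(-138\right) = -69$)
$Q{\left(x \right)} = - 9 x$ ($Q{\left(x \right)} = 9 \left(- x\right) = - 9 x$)
$n = 14$
$a{\left(l \right)} = - \frac{9}{7}$ ($a{\left(l \right)} = \frac{\left(-9\right) 2}{14} = \left(-18\right) \frac{1}{14} = - \frac{9}{7}$)
$- \frac{360}{a{\left(11 \right)}} + \frac{E}{-300} = - \frac{360}{- \frac{9}{7}} - \frac{69}{-300} = \left(-360\right) \left(- \frac{7}{9}\right) - - \frac{23}{100} = 280 + \frac{23}{100} = \frac{28023}{100}$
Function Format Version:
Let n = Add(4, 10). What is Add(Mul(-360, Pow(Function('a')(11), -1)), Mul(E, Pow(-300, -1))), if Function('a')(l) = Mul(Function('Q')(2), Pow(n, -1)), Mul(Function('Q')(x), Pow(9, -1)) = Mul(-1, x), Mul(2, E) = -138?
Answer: Rational(28023, 100) ≈ 280.23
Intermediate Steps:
E = -69 (E = Mul(Rational(1, 2), -138) = -69)
Function('Q')(x) = Mul(-9, x) (Function('Q')(x) = Mul(9, Mul(-1, x)) = Mul(-9, x))
n = 14
Function('a')(l) = Rational(-9, 7) (Function('a')(l) = Mul(Mul(-9, 2), Pow(14, -1)) = Mul(-18, Rational(1, 14)) = Rational(-9, 7))
Add(Mul(-360, Pow(Function('a')(11), -1)), Mul(E, Pow(-300, -1))) = Add(Mul(-360, Pow(Rational(-9, 7), -1)), Mul(-69, Pow(-300, -1))) = Add(Mul(-360, Rational(-7, 9)), Mul(-69, Rational(-1, 300))) = Add(280, Rational(23, 100)) = Rational(28023, 100)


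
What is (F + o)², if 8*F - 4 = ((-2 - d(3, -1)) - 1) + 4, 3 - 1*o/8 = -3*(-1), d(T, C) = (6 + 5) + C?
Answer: 25/64 ≈ 0.39063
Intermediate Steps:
d(T, C) = 11 + C
o = 0 (o = 24 - (-24)*(-1) = 24 - 8*3 = 24 - 24 = 0)
F = -5/8 (F = ½ + (((-2 - (11 - 1)) - 1) + 4)/8 = ½ + (((-2 - 1*10) - 1) + 4)/8 = ½ + (((-2 - 10) - 1) + 4)/8 = ½ + ((-12 - 1) + 4)/8 = ½ + (-13 + 4)/8 = ½ + (⅛)*(-9) = ½ - 9/8 = -5/8 ≈ -0.62500)
(F + o)² = (-5/8 + 0)² = (-5/8)² = 25/64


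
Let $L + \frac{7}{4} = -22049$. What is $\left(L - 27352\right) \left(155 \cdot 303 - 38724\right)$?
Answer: $- \frac{1628512251}{4} \approx -4.0713 \cdot 10^{8}$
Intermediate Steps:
$L = - \frac{88203}{4}$ ($L = - \frac{7}{4} - 22049 = - \frac{88203}{4} \approx -22051.0$)
$\left(L - 27352\right) \left(155 \cdot 303 - 38724\right) = \left(- \frac{88203}{4} - 27352\right) \left(155 \cdot 303 - 38724\right) = - \frac{197611 \left(46965 - 38724\right)}{4} = \left(- \frac{197611}{4}\right) 8241 = - \frac{1628512251}{4}$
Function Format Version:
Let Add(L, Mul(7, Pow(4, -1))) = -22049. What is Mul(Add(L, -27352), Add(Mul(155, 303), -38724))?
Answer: Rational(-1628512251, 4) ≈ -4.0713e+8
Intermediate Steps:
L = Rational(-88203, 4) (L = Add(Rational(-7, 4), -22049) = Rational(-88203, 4) ≈ -22051.)
Mul(Add(L, -27352), Add(Mul(155, 303), -38724)) = Mul(Add(Rational(-88203, 4), -27352), Add(Mul(155, 303), -38724)) = Mul(Rational(-197611, 4), Add(46965, -38724)) = Mul(Rational(-197611, 4), 8241) = Rational(-1628512251, 4)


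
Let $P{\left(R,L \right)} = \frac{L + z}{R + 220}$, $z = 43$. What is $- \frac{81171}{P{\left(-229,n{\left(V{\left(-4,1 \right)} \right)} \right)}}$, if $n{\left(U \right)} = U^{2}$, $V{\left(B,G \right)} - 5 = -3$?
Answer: $\frac{730539}{47} \approx 15543.0$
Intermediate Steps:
$V{\left(B,G \right)} = 2$ ($V{\left(B,G \right)} = 5 - 3 = 2$)
$P{\left(R,L \right)} = \frac{43 + L}{220 + R}$ ($P{\left(R,L \right)} = \frac{L + 43}{R + 220} = \frac{43 + L}{220 + R}$)
$- \frac{81171}{P{\left(-229,n{\left(V{\left(-4,1 \right)} \right)} \right)}} = - \frac{81171}{\frac{1}{220 - 229} \left(43 + 2^{2}\right)} = - \frac{81171}{\frac{1}{-9} \left(43 + 4\right)} = - \frac{81171}{\left(- \frac{1}{9}\right) 47} = - \frac{81171}{- \frac{47}{9}} = \left(-81171\right) \left(- \frac{9}{47}\right) = \frac{730539}{47}$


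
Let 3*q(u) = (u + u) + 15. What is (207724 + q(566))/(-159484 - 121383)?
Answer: -624319/842601 ≈ -0.74094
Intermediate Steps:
q(u) = 5 + 2*u/3 (q(u) = ((u + u) + 15)/3 = (2*u + 15)/3 = (15 + 2*u)/3 = 5 + 2*u/3)
(207724 + q(566))/(-159484 - 121383) = (207724 + (5 + (2/3)*566))/(-159484 - 121383) = (207724 + (5 + 1132/3))/(-280867) = (207724 + 1147/3)*(-1/280867) = (624319/3)*(-1/280867) = -624319/842601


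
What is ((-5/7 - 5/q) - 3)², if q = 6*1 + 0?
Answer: 36481/1764 ≈ 20.681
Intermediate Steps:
q = 6 (q = 6 + 0 = 6)
((-5/7 - 5/q) - 3)² = ((-5/7 - 5/6) - 3)² = ((-5*⅐ - 5*⅙) - 3)² = ((-5/7 - ⅚) - 3)² = (-65/42 - 3)² = (-191/42)² = 36481/1764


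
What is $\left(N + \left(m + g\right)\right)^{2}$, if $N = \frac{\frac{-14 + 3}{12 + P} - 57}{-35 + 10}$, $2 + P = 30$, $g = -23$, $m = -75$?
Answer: $\frac{9160212681}{1000000} \approx 9160.2$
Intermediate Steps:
$P = 28$ ($P = -2 + 30 = 28$)
$N = \frac{2291}{1000}$ ($N = \frac{\frac{-14 + 3}{12 + 28} - 57}{-35 + 10} = \frac{- \frac{11}{40} - 57}{-25} = \left(\left(-11\right) \frac{1}{40} - 57\right) \left(- \frac{1}{25}\right) = \left(- \frac{11}{40} - 57\right) \left(- \frac{1}{25}\right) = \left(- \frac{2291}{40}\right) \left(- \frac{1}{25}\right) = \frac{2291}{1000} \approx 2.291$)
$\left(N + \left(m + g\right)\right)^{2} = \left(\frac{2291}{1000} - 98\right)^{2} = \left(- \frac{95709}{1000}\right)^{2} = \frac{9160212681}{1000000}$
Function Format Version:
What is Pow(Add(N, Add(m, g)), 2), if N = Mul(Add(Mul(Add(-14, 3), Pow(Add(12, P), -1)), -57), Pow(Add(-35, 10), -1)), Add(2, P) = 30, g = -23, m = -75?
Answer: Rational(9160212681, 1000000) ≈ 9160.2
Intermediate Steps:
P = 28 (P = Add(-2, 30) = 28)
N = Rational(2291, 1000) (N = Mul(Add(Mul(Add(-14, 3), Pow(Add(12, 28), -1)), -57), Pow(Add(-35, 10), -1)) = Mul(Add(Mul(-11, Pow(40, -1)), -57), Pow(-25, -1)) = Mul(Add(Mul(-11, Rational(1, 40)), -57), Rational(-1, 25)) = Mul(Add(Rational(-11, 40), -57), Rational(-1, 25)) = Mul(Rational(-2291, 40), Rational(-1, 25)) = Rational(2291, 1000) ≈ 2.2910)
Pow(Add(N, Add(m, g)), 2) = Pow(Add(Rational(2291, 1000), Add(-75, -23)), 2) = Pow(Add(Rational(2291, 1000), -98), 2) = Pow(Rational(-95709, 1000), 2) = Rational(9160212681, 1000000)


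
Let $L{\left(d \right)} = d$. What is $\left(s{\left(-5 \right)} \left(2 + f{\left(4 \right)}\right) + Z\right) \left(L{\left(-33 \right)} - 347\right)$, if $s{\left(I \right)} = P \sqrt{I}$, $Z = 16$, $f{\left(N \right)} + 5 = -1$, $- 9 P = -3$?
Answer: $-6080 + \frac{1520 i \sqrt{5}}{3} \approx -6080.0 + 1132.9 i$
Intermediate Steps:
$P = \frac{1}{3}$ ($P = \left(- \frac{1}{9}\right) \left(-3\right) = \frac{1}{3} \approx 0.33333$)
$f{\left(N \right)} = -6$ ($f{\left(N \right)} = -5 - 1 = -6$)
$s{\left(I \right)} = \frac{\sqrt{I}}{3}$
$\left(s{\left(-5 \right)} \left(2 + f{\left(4 \right)}\right) + Z\right) \left(L{\left(-33 \right)} - 347\right) = \left(\frac{\sqrt{-5}}{3} \left(2 - 6\right) + 16\right) \left(-33 - 347\right) = \left(\frac{i \sqrt{5}}{3} \left(-4\right) + 16\right) \left(-380\right) = \left(- \frac{4 i \sqrt{5}}{3} + 16\right) \left(-380\right) = \left(16 - \frac{4 i \sqrt{5}}{3}\right) \left(-380\right) = -6080 + \frac{1520 i \sqrt{5}}{3}$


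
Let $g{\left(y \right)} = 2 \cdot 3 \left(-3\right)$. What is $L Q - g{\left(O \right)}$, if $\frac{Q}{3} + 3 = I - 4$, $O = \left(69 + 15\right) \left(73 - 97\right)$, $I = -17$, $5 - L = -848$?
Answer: $-61398$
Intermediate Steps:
$L = 853$ ($L = 5 - -848 = 5 + 848 = 853$)
$O = -2016$ ($O = 84 \left(-24\right) = -2016$)
$g{\left(y \right)} = -18$ ($g{\left(y \right)} = 6 \left(-3\right) = -18$)
$Q = -72$ ($Q = -9 + 3 \left(-17 - 4\right) = -9 + 3 \left(-21\right) = -9 - 63 = -72$)
$L Q - g{\left(O \right)} = 853 \left(-72\right) - -18 = -61416 + 18 = -61398$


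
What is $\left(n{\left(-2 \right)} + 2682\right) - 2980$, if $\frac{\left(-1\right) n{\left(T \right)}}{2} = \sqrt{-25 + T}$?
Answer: $-298 - 6 i \sqrt{3} \approx -298.0 - 10.392 i$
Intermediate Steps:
$n{\left(T \right)} = - 2 \sqrt{-25 + T}$
$\left(n{\left(-2 \right)} + 2682\right) - 2980 = \left(- 2 \sqrt{-25 - 2} + 2682\right) - 2980 = \left(- 2 \sqrt{-27} + 2682\right) - 2980 = \left(- 2 \cdot 3 i \sqrt{3} + 2682\right) - 2980 = \left(- 6 i \sqrt{3} + 2682\right) - 2980 = \left(2682 - 6 i \sqrt{3}\right) - 2980 = -298 - 6 i \sqrt{3}$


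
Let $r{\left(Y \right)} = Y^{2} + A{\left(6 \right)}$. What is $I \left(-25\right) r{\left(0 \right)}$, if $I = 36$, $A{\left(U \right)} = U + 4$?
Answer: $-9000$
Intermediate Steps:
$A{\left(U \right)} = 4 + U$
$r{\left(Y \right)} = 10 + Y^{2}$ ($r{\left(Y \right)} = Y^{2} + \left(4 + 6\right) = Y^{2} + 10 = 10 + Y^{2}$)
$I \left(-25\right) r{\left(0 \right)} = 36 \left(-25\right) \left(10 + 0^{2}\right) = - 900 \left(10 + 0\right) = \left(-900\right) 10 = -9000$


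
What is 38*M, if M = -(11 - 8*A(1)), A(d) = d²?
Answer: -114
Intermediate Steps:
M = -3 (M = -(11 - 8*1²) = -(11 - 8*1) = -(11 - 8) = -1*3 = -3)
38*M = 38*(-3) = -114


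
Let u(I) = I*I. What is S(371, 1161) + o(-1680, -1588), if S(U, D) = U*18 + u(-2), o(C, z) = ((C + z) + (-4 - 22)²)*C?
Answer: 4361242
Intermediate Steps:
u(I) = I²
o(C, z) = C*(676 + C + z) (o(C, z) = ((C + z) + (-26)²)*C = ((C + z) + 676)*C = (676 + C + z)*C = C*(676 + C + z))
S(U, D) = 4 + 18*U (S(U, D) = U*18 + (-2)² = 18*U + 4 = 4 + 18*U)
S(371, 1161) + o(-1680, -1588) = (4 + 18*371) - 1680*(676 - 1680 - 1588) = (4 + 6678) - 1680*(-2592) = 6682 + 4354560 = 4361242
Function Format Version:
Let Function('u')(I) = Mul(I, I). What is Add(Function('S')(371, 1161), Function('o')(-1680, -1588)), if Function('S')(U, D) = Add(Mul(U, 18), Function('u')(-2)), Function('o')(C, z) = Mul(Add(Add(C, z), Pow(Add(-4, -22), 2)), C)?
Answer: 4361242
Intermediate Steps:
Function('u')(I) = Pow(I, 2)
Function('o')(C, z) = Mul(C, Add(676, C, z)) (Function('o')(C, z) = Mul(Add(Add(C, z), Pow(-26, 2)), C) = Mul(Add(Add(C, z), 676), C) = Mul(Add(676, C, z), C) = Mul(C, Add(676, C, z)))
Function('S')(U, D) = Add(4, Mul(18, U)) (Function('S')(U, D) = Add(Mul(U, 18), Pow(-2, 2)) = Add(Mul(18, U), 4) = Add(4, Mul(18, U)))
Add(Function('S')(371, 1161), Function('o')(-1680, -1588)) = Add(Add(4, Mul(18, 371)), Mul(-1680, Add(676, -1680, -1588))) = Add(Add(4, 6678), Mul(-1680, -2592)) = Add(6682, 4354560) = 4361242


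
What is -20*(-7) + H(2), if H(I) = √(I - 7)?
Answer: 140 + I*√5 ≈ 140.0 + 2.2361*I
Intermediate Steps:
H(I) = √(-7 + I)
-20*(-7) + H(2) = -20*(-7) + √(-7 + 2) = 140 + √(-5) = 140 + I*√5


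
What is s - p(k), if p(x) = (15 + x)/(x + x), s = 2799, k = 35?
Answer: 19588/7 ≈ 2798.3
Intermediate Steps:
p(x) = (15 + x)/(2*x) (p(x) = (15 + x)/((2*x)) = (15 + x)*(1/(2*x)) = (15 + x)/(2*x))
s - p(k) = 2799 - (15 + 35)/(2*35) = 2799 - 50/(2*35) = 2799 - 1*5/7 = 2799 - 5/7 = 19588/7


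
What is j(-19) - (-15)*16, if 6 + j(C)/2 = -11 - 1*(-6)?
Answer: 218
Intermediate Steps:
j(C) = -22 (j(C) = -12 + 2*(-11 - 1*(-6)) = -12 + 2*(-11 + 6) = -12 + 2*(-5) = -12 - 10 = -22)
j(-19) - (-15)*16 = -22 - (-15)*16 = -22 - 1*(-240) = -22 + 240 = 218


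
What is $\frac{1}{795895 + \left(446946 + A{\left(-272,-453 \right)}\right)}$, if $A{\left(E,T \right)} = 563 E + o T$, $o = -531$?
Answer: $\frac{1}{1330248} \approx 7.5174 \cdot 10^{-7}$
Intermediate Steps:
$A{\left(E,T \right)} = - 531 T + 563 E$ ($A{\left(E,T \right)} = 563 E - 531 T = - 531 T + 563 E$)
$\frac{1}{795895 + \left(446946 + A{\left(-272,-453 \right)}\right)} = \frac{1}{795895 + \left(446946 + \left(\left(-531\right) \left(-453\right) + 563 \left(-272\right)\right)\right)} = \frac{1}{795895 + \left(446946 + \left(240543 - 153136\right)\right)} = \frac{1}{795895 + \left(446946 + 87407\right)} = \frac{1}{795895 + 534353} = \frac{1}{1330248}$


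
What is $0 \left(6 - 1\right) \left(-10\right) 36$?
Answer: $0$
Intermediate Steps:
$0 \left(6 - 1\right) \left(-10\right) 36 = 0 \cdot 5 \left(-10\right) 36 = 0 \left(-10\right) 36 = 0 \cdot 36 = 0$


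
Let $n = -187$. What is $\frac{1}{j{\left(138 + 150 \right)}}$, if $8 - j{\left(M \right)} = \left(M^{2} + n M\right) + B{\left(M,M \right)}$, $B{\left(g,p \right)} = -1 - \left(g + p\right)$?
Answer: $- \frac{1}{28503} \approx -3.5084 \cdot 10^{-5}$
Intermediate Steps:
$B{\left(g,p \right)} = -1 - g - p$ ($B{\left(g,p \right)} = -1 - \left(g + p\right) = -1 - g - p$)
$j{\left(M \right)} = 9 - M^{2} + 189 M$ ($j{\left(M \right)} = 8 - \left(\left(M^{2} - 187 M\right) - \left(1 + 2 M\right)\right) = 8 - \left(-1 + M^{2} - 189 M\right) = 8 + \left(1 - M^{2} + 189 M\right) = 9 - M^{2} + 189 M$)
$\frac{1}{j{\left(138 + 150 \right)}} = \frac{1}{9 - \left(138 + 150\right)^{2} + 189 \left(138 + 150\right)} = \frac{1}{9 - 288^{2} + 189 \cdot 288} = \frac{1}{9 - 82944 + 54432} = \frac{1}{-28503} = - \frac{1}{28503}$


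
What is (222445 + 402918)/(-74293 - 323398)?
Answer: -625363/397691 ≈ -1.5725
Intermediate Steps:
(222445 + 402918)/(-74293 - 323398) = 625363/(-397691) = 625363*(-1/397691) = -625363/397691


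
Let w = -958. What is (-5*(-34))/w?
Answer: -85/479 ≈ -0.17745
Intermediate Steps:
(-5*(-34))/w = -5*(-34)/(-958) = 170*(-1/958) = -85/479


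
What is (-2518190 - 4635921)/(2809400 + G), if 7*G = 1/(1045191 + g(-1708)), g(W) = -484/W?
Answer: -3192855973343258/1253825887173261 ≈ -2.5465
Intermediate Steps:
G = 61/446296678 (G = 1/(7*(1045191 - 484/(-1708))) = 1/(7*(1045191 - 484*(-1/1708))) = 1/(7*(1045191 + 121/427)) = 1/(7*(446296678/427)) = (⅐)*(427/446296678) = 61/446296678 ≈ 1.3668e-7)
(-2518190 - 4635921)/(2809400 + G) = (-2518190 - 4635921)/(2809400 + 61/446296678) = -7154111/1253825887173261/446296678 = -7154111*446296678/1253825887173261 = -3192855973343258/1253825887173261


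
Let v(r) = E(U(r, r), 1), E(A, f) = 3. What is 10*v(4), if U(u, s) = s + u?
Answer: 30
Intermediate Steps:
v(r) = 3
10*v(4) = 10*3 = 30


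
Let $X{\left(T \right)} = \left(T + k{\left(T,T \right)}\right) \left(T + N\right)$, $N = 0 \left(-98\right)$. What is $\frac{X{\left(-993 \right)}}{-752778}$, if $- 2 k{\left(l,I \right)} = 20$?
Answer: $- \frac{331993}{250926} \approx -1.3231$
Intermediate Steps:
$k{\left(l,I \right)} = -10$ ($k{\left(l,I \right)} = \left(- \frac{1}{2}\right) 20 = -10$)
$N = 0$
$X{\left(T \right)} = T \left(-10 + T\right)$ ($X{\left(T \right)} = \left(T - 10\right) \left(T + 0\right) = \left(-10 + T\right) T = T \left(-10 + T\right)$)
$\frac{X{\left(-993 \right)}}{-752778} = \frac{\left(-993\right) \left(-10 - 993\right)}{-752778} = \left(-993\right) \left(-1003\right) \left(- \frac{1}{752778}\right) = 995979 \left(- \frac{1}{752778}\right) = - \frac{331993}{250926}$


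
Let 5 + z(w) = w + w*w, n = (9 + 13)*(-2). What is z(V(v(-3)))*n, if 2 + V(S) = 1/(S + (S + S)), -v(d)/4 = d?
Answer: 43945/324 ≈ 135.63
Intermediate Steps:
v(d) = -4*d
V(S) = -2 + 1/(3*S) (V(S) = -2 + 1/(S + (S + S)) = -2 + 1/(S + 2*S) = -2 + 1/(3*S))
n = -44 (n = 22*(-2) = -44)
z(w) = -5 + w + w**2 (z(w) = -5 + (w + w*w) = -5 + (w + w**2) = -5 + w + w**2)
z(V(v(-3)))*n = (-5 + (-2 + 1/(3*((-4*(-3))))) + (-2 + 1/(3*((-4*(-3)))))**2)*(-44) = (-5 + (-2 + (1/3)/12) + (-2 + (1/3)/12)**2)*(-44) = (-5 + (-2 + (1/3)*(1/12)) + (-2 + (1/3)*(1/12))**2)*(-44) = (-5 + (-2 + 1/36) + (-2 + 1/36)**2)*(-44) = (-5 - 71/36 + (-71/36)**2)*(-44) = (-5 - 71/36 + 5041/1296)*(-44) = -3995/1296*(-44) = 43945/324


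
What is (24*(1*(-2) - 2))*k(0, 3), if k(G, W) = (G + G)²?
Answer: 0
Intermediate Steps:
k(G, W) = 4*G² (k(G, W) = (2*G)² = 4*G²)
(24*(1*(-2) - 2))*k(0, 3) = (24*(1*(-2) - 2))*(4*0²) = (24*(-2 - 2))*(4*0) = (24*(-4))*0 = -96*0 = 0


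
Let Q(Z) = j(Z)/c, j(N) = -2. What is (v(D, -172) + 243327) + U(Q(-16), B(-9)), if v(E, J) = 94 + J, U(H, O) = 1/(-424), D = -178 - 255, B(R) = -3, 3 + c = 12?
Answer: 103137575/424 ≈ 2.4325e+5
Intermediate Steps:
c = 9 (c = -3 + 12 = 9)
Q(Z) = -2/9
D = -433
U(H, O) = -1/424
(v(D, -172) + 243327) + U(Q(-16), B(-9)) = ((94 - 172) + 243327) - 1/424 = (-78 + 243327) - 1/424 = 243249 - 1/424 = 103137575/424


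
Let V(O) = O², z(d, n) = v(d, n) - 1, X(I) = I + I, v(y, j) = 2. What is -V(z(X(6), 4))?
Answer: -1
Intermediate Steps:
X(I) = 2*I
z(d, n) = 1 (z(d, n) = 2 - 1 = 1)
-V(z(X(6), 4)) = -1*1² = -1*1 = -1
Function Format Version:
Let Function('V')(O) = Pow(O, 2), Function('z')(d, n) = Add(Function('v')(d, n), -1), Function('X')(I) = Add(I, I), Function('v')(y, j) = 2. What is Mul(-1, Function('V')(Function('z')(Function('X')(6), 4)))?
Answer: -1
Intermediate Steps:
Function('X')(I) = Mul(2, I)
Function('z')(d, n) = 1 (Function('z')(d, n) = Add(2, -1) = 1)
Mul(-1, Function('V')(Function('z')(Function('X')(6), 4))) = Mul(-1, Pow(1, 2)) = Mul(-1, 1) = -1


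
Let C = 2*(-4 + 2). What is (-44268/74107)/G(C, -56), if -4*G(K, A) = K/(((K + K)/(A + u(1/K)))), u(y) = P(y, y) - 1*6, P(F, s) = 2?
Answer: -29512/370535 ≈ -0.079647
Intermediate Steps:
C = -4 (C = 2*(-2) = -4)
u(y) = -4 (u(y) = 2 - 1*6 = 2 - 6 = -4)
G(K, A) = 1/2 - A/8 (G(K, A) = -K/(4*((K + K)/(A - 4))) = -K/(4*((2*K)/(-4 + A))) = -K/(4*(2*K/(-4 + A))) = -K*(-4 + A)/(2*K)/4 = -(-2 + A/2)/4 = 1/2 - A/8)
(-44268/74107)/G(C, -56) = (-44268/74107)/(1/2 - 1/8*(-56)) = (-44268*1/74107)/(1/2 + 7) = -44268/(74107*15/2) = -44268/74107*2/15 = -29512/370535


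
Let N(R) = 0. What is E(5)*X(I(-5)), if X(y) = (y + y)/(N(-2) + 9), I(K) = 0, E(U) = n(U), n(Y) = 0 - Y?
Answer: 0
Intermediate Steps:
n(Y) = -Y
E(U) = -U
X(y) = 2*y/9 (X(y) = (y + y)/(0 + 9) = (2*y)/9 = (2*y)*(⅑) = 2*y/9)
E(5)*X(I(-5)) = (-1*5)*((2/9)*0) = -5*0 = 0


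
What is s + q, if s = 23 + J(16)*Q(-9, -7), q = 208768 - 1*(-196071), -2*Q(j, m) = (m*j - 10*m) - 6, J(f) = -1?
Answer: 809851/2 ≈ 4.0493e+5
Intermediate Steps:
Q(j, m) = 3 + 5*m - j*m/2 (Q(j, m) = -((m*j - 10*m) - 6)/2 = -((j*m - 10*m) - 6)/2 = -((-10*m + j*m) - 6)/2 = -(-6 - 10*m + j*m)/2 = 3 + 5*m - j*m/2)
q = 404839 (q = 208768 + 196071 = 404839)
s = 173/2 (s = 23 - (3 + 5*(-7) - 1/2*(-9)*(-7)) = 23 - (3 - 35 - 63/2) = 23 - 1*(-127/2) = 23 + 127/2 = 173/2 ≈ 86.500)
s + q = 173/2 + 404839 = 809851/2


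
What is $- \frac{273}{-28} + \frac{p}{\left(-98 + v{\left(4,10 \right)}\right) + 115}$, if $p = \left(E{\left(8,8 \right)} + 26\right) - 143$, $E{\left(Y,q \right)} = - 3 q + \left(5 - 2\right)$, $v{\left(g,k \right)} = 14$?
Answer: $\frac{657}{124} \approx 5.2984$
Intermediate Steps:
$E{\left(Y,q \right)} = 3 - 3 q$ ($E{\left(Y,q \right)} = - 3 q + \left(5 - 2\right) = - 3 q + 3 = 3 - 3 q$)
$p = -138$ ($p = \left(\left(3 - 24\right) + 26\right) - 143 = \left(-21 + 26\right) - 143 = 5 - 143 = -138$)
$- \frac{273}{-28} + \frac{p}{\left(-98 + v{\left(4,10 \right)}\right) + 115} = - \frac{273}{-28} - \frac{138}{\left(-98 + 14\right) + 115} = \left(-273\right) \left(- \frac{1}{28}\right) - \frac{138}{-84 + 115} = \frac{39}{4} - \frac{138}{31} = \frac{657}{124}$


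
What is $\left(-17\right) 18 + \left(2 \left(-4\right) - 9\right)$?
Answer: $-323$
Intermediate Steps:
$\left(-17\right) 18 + \left(2 \left(-4\right) - 9\right) = -306 - 17 = -323$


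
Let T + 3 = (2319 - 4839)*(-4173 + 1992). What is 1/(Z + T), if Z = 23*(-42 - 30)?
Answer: 1/5494461 ≈ 1.8200e-7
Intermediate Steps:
Z = -1656 (Z = 23*(-72) = -1656)
T = 5496117 (T = -3 + (2319 - 4839)*(-4173 + 1992) = -3 - 2520*(-2181) = -3 + 5496120 = 5496117)
1/(Z + T) = 1/(-1656 + 5496117) = 1/5494461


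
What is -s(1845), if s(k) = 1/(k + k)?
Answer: -1/3690 ≈ -0.00027100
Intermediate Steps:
s(k) = 1/(2*k)
-s(1845) = -1/(2*1845) = -1*1/3690 = -1/3690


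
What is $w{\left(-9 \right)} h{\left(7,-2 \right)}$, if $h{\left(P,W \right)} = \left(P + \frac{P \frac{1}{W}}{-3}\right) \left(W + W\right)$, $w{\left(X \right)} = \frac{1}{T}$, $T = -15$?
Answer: $\frac{98}{45} \approx 2.1778$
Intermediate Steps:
$w{\left(X \right)} = - \frac{1}{15}$ ($w{\left(X \right)} = \frac{1}{-15} = - \frac{1}{15}$)
$h{\left(P,W \right)} = 2 W \left(P - \frac{P}{3 W}\right)$ ($h{\left(P,W \right)} = \left(P + \frac{P}{W} \left(- \frac{1}{3}\right)\right) 2 W = \left(P - \frac{P}{3 W}\right) 2 W = 2 W \left(P - \frac{P}{3 W}\right)$)
$w{\left(-9 \right)} h{\left(7,-2 \right)} = - \frac{\frac{2}{3} \cdot 7 \left(-1 + 3 \left(-2\right)\right)}{15} = - \frac{\frac{2}{3} \cdot 7 \left(-1 - 6\right)}{15} = - \frac{\frac{2}{3} \cdot 7 \left(-7\right)}{15} = \left(- \frac{1}{15}\right) \left(- \frac{98}{3}\right) = \frac{98}{45}$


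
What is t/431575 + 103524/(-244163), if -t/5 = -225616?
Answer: 46151405348/21074929345 ≈ 2.1899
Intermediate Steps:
t = 1128080 (t = -5*(-225616) = 1128080)
t/431575 + 103524/(-244163) = 1128080/431575 + 103524/(-244163) = 1128080*(1/431575) + 103524*(-1/244163) = 225616/86315 - 103524/244163 = 46151405348/21074929345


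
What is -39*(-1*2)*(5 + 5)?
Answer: 780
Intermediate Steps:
-39*(-1*2)*(5 + 5) = -(-78)*10 = -39*(-20) = 780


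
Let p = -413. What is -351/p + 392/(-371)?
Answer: -4525/21889 ≈ -0.20672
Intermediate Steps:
-351/p + 392/(-371) = -351/(-413) + 392/(-371) = -351*(-1/413) + 392*(-1/371) = 351/413 - 56/53 = -4525/21889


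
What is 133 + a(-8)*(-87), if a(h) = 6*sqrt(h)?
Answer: 133 - 1044*I*sqrt(2) ≈ 133.0 - 1476.4*I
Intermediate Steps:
133 + a(-8)*(-87) = 133 + (6*sqrt(-8))*(-87) = 133 + (6*(2*I*sqrt(2)))*(-87) = 133 + (12*I*sqrt(2))*(-87) = 133 - 1044*I*sqrt(2)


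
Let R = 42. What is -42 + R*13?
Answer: 504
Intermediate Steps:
-42 + R*13 = -42 + 42*13 = -42 + 546 = 504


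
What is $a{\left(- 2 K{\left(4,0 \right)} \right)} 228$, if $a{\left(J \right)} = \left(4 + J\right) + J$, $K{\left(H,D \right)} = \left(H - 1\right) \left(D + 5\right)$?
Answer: $-12768$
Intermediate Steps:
$K{\left(H,D \right)} = \left(-1 + H\right) \left(5 + D\right)$
$a{\left(J \right)} = 4 + 2 J$
$a{\left(- 2 K{\left(4,0 \right)} \right)} 228 = \left(4 + 2 \left(- 2 \left(-5 - 0 + 5 \cdot 4 + 0 \cdot 4\right)\right)\right) 228 = \left(4 + 2 \left(- 2 \left(-5 + 0 + 20 + 0\right)\right)\right) 228 = \left(4 + 2 \left(\left(-2\right) 15\right)\right) 228 = \left(4 + 2 \left(-30\right)\right) 228 = \left(4 - 60\right) 228 = \left(-56\right) 228 = -12768$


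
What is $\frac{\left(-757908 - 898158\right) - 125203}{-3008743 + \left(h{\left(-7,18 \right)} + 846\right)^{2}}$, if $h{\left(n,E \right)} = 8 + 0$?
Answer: $\frac{1781269}{2279427} \approx 0.78146$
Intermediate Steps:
$h{\left(n,E \right)} = 8$
$\frac{\left(-757908 - 898158\right) - 125203}{-3008743 + \left(h{\left(-7,18 \right)} + 846\right)^{2}} = \frac{\left(-757908 - 898158\right) - 125203}{-3008743 + \left(8 + 846\right)^{2}} = \frac{-1656066 - 125203}{-3008743 + 854^{2}} = - \frac{1781269}{-3008743 + 729316} = - \frac{1781269}{-2279427} = \left(-1781269\right) \left(- \frac{1}{2279427}\right) = \frac{1781269}{2279427}$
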